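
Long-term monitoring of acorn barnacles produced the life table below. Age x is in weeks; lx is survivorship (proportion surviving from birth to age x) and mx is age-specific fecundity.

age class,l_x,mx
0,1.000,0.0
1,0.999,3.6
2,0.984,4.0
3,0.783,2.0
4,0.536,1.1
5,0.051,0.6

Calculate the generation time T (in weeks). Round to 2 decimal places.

1.92

lx·mx: 0, 3.5964, 3.936, 1.566, 0.5896, 0.0306 → R0 = 9.7186
x·lx·mx: 0, 3.5964, 7.872, 4.698, 2.3584, 0.153 → Σ = 18.6778
T = 18.6778 / 9.7186 = 1.921861… → 1.92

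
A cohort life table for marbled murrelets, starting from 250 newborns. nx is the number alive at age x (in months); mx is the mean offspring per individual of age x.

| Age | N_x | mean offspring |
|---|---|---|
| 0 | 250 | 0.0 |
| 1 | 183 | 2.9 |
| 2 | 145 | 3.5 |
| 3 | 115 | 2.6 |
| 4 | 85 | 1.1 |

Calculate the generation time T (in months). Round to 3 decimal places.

1.969

lx = nx/n0 = nx/250: 1, 0.732, 0.58, 0.46, 0.34
lx·mx: 0, 2.1228, 2.03, 1.196, 0.374 → R0 = 5.7228
x·lx·mx: 0, 2.1228, 4.06, 3.588, 1.496 → Σ = 11.2668
T = 11.2668 / 5.7228 = 1.968757… → 1.969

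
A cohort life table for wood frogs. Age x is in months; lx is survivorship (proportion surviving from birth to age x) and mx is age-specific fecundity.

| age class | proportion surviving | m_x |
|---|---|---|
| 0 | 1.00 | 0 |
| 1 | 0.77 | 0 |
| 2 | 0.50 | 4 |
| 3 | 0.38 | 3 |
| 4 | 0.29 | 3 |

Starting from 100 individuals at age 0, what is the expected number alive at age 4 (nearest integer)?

Expected survivors = N0 · l_4 = 100 × 0.29 = 29 → 29

29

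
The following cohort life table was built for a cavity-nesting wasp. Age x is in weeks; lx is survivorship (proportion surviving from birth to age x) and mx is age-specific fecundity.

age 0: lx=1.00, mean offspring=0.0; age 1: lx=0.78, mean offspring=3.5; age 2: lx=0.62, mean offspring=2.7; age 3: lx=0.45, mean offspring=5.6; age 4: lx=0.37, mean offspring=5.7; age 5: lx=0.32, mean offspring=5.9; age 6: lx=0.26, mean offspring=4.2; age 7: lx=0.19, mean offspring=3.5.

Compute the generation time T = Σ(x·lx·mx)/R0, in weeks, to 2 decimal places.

lx·mx: 0, 2.73, 1.674, 2.52, 2.109, 1.888, 1.092, 0.665 → R0 = 12.678
x·lx·mx: 0, 2.73, 3.348, 7.56, 8.436, 9.44, 6.552, 4.655 → Σ = 42.721
T = 42.721 / 12.678 = 3.369696… → 3.37

3.37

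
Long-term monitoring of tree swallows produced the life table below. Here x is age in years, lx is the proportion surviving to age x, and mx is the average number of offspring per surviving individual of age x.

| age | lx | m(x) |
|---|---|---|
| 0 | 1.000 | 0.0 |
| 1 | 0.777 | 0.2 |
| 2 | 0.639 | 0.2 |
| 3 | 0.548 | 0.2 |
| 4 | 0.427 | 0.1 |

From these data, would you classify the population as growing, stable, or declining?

declining

R0 = Σ lx·mx = 0 + 0.1554 + 0.1278 + 0.1096 + 0.0427 = 0.4355
R0 < 1, so the population is declining.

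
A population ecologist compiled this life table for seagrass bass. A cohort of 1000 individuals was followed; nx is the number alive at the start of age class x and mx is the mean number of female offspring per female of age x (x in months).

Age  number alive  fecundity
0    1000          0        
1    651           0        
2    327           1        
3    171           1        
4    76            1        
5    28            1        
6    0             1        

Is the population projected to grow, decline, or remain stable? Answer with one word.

lx = nx/n0 = nx/1000: 1, 0.651, 0.327, 0.171, 0.076, 0.028, 0
R0 = Σ lx·mx = 0 + 0 + 0.327 + 0.171 + 0.076 + 0.028 + 0 = 0.602
R0 < 1, so the population is declining.

declining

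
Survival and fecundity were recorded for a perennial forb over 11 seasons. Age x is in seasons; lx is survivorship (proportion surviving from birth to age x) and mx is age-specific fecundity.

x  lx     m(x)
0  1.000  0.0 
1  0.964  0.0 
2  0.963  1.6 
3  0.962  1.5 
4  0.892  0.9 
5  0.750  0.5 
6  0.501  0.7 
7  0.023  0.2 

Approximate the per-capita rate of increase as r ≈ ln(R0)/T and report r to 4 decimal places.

R0 = Σ lx·mx = 0 + 0 + 1.5408 + 1.443 + 0.8028 + 0.375 + 0.3507 + 0.0046 = 4.5169
Σ x·lx·mx = 14.6332; T = 14.6332/4.5169 = 3.23966…
r ≈ ln(R0)/T = ln(4.5169)/3.23966… = 0.465428… → 0.4654

0.4654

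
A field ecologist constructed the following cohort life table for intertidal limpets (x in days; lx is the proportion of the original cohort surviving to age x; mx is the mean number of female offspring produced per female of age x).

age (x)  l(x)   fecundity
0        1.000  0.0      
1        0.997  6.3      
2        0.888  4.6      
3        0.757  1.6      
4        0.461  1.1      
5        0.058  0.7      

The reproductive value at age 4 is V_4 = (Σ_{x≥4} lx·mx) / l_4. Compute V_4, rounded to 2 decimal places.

lx·mx for x ≥ 4: 0.5071, 0.0406 → sum = 0.5477
V_4 = 0.5477 / l_4 = 0.5477 / 0.461 = 1.188069… → 1.19

1.19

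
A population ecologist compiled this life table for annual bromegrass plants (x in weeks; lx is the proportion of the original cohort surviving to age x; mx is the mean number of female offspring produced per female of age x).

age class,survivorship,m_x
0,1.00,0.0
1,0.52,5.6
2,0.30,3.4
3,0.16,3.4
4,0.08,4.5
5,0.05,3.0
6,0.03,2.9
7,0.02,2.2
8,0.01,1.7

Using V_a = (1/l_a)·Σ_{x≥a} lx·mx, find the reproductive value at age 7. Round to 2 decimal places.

3.05

lx·mx for x ≥ 7: 0.044, 0.017 → sum = 0.061
V_7 = 0.061 / l_7 = 0.061 / 0.02 = 3.05 → 3.05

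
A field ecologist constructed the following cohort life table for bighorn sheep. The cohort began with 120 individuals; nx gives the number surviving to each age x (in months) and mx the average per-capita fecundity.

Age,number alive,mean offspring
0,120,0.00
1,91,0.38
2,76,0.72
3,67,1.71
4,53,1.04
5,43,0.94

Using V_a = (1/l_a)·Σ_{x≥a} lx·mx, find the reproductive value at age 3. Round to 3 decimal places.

lx = nx/n0 = nx/120: 1, 0.75833…, 0.63333…, 0.55833…, 0.44167…, 0.35833…
lx·mx for x ≥ 3: 0.95475…, 0.459333…, 0.336833… → sum = 1.750917…
V_3 = 1.750917… / l_3 = 1.750917… / 0.558333… = 3.13597… → 3.136

3.136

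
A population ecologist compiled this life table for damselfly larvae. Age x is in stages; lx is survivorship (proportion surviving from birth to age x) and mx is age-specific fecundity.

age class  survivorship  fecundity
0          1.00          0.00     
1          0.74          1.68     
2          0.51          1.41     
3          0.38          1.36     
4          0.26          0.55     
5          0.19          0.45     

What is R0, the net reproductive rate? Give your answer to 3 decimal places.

2.708

lx·mx by age: 0, 1.2432, 0.7191, 0.5168, 0.143, 0.0855
R0 = Σ lx·mx = 2.7076 → 2.708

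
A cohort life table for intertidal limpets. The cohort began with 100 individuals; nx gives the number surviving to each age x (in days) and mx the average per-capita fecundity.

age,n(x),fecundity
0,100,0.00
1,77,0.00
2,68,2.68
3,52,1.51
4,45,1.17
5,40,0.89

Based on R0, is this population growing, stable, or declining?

growing

lx = nx/n0 = nx/100: 1, 0.77, 0.68, 0.52, 0.45, 0.4
R0 = Σ lx·mx = 0 + 0 + 1.8224 + 0.7852 + 0.5265 + 0.356 = 3.4901
R0 > 1, so the population is growing.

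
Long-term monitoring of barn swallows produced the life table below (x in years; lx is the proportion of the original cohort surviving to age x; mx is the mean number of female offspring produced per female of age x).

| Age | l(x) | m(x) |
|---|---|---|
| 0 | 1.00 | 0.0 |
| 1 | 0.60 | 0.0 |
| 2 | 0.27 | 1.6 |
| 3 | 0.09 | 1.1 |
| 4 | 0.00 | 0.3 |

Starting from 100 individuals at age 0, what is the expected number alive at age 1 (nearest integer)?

60

Expected survivors = N0 · l_1 = 100 × 0.60 = 60 → 60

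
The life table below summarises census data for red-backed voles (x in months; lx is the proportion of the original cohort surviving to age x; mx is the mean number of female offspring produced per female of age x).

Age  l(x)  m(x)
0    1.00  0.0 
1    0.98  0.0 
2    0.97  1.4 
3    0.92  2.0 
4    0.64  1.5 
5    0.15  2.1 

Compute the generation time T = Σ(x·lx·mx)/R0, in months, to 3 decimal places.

lx·mx: 0, 0, 1.358, 1.84, 0.96, 0.315 → R0 = 4.473
x·lx·mx: 0, 0, 2.716, 5.52, 3.84, 1.575 → Σ = 13.651
T = 13.651 / 4.473 = 3.051867… → 3.052

3.052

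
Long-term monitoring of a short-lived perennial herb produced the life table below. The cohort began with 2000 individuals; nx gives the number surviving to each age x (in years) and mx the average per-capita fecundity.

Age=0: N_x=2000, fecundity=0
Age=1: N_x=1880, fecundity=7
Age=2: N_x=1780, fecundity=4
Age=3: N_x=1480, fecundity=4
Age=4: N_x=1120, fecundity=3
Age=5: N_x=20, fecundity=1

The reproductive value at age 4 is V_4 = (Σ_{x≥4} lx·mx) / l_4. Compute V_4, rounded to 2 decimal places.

lx = nx/n0 = nx/2000: 1, 0.94, 0.89, 0.74, 0.56, 0.01
lx·mx for x ≥ 4: 1.68, 0.01 → sum = 1.69
V_4 = 1.69 / l_4 = 1.69 / 0.56 = 3.017857… → 3.02

3.02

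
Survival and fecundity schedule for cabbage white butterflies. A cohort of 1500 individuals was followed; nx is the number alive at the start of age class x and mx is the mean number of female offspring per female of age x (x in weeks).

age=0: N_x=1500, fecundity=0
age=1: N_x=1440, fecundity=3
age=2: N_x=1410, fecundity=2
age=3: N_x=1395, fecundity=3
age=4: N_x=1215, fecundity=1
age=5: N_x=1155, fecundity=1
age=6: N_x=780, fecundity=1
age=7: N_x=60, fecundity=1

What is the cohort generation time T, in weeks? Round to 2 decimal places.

lx = nx/n0 = nx/1500: 1, 0.96, 0.94, 0.93, 0.81, 0.77, 0.52, 0.04
lx·mx: 0, 2.88, 1.88, 2.79, 0.81, 0.77, 0.52, 0.04 → R0 = 9.69
x·lx·mx: 0, 2.88, 3.76, 8.37, 3.24, 3.85, 3.12, 0.28 → Σ = 25.5
T = 25.5 / 9.69 = 2.631579… → 2.63

2.63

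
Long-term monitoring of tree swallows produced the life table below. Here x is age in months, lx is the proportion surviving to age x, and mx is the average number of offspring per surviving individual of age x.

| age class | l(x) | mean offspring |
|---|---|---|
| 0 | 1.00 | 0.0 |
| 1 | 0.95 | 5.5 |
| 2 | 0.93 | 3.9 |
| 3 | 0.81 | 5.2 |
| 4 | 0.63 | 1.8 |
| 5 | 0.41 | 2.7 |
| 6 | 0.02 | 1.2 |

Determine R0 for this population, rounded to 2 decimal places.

15.33

lx·mx by age: 0, 5.225, 3.627, 4.212, 1.134, 1.107, 0.024
R0 = Σ lx·mx = 15.329 → 15.33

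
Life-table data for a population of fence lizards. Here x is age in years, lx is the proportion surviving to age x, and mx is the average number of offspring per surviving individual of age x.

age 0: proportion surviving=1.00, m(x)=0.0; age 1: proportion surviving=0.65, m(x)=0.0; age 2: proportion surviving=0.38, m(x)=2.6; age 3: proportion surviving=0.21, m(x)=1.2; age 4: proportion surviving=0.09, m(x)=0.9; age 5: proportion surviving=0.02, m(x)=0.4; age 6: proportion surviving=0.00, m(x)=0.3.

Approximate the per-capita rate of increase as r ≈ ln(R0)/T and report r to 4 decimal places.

R0 = Σ lx·mx = 0 + 0 + 0.988 + 0.252 + 0.081 + 0.008 + 0 = 1.329
Σ x·lx·mx = 3.096; T = 3.096/1.329 = 2.32957…
r ≈ ln(R0)/T = ln(1.329)/2.32957… = 0.122094… → 0.1221

0.1221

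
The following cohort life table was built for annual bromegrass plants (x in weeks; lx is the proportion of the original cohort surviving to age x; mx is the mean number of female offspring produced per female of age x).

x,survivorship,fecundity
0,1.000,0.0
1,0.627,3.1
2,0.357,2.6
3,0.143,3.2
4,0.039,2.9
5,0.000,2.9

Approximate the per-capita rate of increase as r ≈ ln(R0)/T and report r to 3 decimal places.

0.757

R0 = Σ lx·mx = 0 + 1.9437 + 0.9282 + 0.4576 + 0.1131 + 0 = 3.4426
Σ x·lx·mx = 5.6253; T = 5.6253/3.4426 = 1.63403…
r ≈ ln(R0)/T = ln(3.4426)/1.63403… = 0.75655… → 0.757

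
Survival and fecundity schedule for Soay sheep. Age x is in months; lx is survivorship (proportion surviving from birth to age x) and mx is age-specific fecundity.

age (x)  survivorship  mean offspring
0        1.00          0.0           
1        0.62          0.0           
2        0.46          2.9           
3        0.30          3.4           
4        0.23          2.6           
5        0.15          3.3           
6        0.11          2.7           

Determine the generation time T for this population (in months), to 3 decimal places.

lx·mx: 0, 0, 1.334, 1.02, 0.598, 0.495, 0.297 → R0 = 3.744
x·lx·mx: 0, 0, 2.668, 3.06, 2.392, 2.475, 1.782 → Σ = 12.377
T = 12.377 / 3.744 = 3.305823… → 3.306

3.306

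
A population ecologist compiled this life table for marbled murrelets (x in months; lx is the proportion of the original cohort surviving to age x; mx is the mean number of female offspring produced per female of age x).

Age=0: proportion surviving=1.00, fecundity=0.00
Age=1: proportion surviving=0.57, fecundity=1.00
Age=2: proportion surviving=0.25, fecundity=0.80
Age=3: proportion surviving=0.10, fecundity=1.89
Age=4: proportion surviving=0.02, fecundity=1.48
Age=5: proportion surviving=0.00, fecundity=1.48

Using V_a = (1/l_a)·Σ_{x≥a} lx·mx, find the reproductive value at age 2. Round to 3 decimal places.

lx·mx for x ≥ 2: 0.2, 0.189, 0.0296, 0 → sum = 0.4186
V_2 = 0.4186 / l_2 = 0.4186 / 0.25 = 1.6744 → 1.674

1.674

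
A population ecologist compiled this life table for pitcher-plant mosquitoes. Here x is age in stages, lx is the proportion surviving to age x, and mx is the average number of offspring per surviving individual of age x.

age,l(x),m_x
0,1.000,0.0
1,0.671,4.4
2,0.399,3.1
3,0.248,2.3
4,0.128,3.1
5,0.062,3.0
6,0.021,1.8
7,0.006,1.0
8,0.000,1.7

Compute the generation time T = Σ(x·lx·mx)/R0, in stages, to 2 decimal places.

lx·mx: 0, 2.9524, 1.2369, 0.5704, 0.3968, 0.186, 0.0378, 0.006, 0 → R0 = 5.3863
x·lx·mx: 0, 2.9524, 2.4738, 1.7112, 1.5872, 0.93, 0.2268, 0.042, 0 → Σ = 9.9234
T = 9.9234 / 5.3863 = 1.842341… → 1.84

1.84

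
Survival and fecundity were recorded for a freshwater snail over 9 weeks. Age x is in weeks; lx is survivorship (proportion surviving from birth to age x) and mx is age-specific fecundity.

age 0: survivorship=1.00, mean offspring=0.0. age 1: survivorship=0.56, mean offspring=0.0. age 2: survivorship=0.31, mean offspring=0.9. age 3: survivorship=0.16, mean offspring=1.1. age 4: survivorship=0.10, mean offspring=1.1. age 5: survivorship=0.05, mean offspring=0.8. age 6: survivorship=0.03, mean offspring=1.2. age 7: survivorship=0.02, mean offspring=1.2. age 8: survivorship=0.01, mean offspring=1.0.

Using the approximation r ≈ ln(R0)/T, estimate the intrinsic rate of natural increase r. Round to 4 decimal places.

-0.1211

R0 = Σ lx·mx = 0 + 0 + 0.279 + 0.176 + 0.11 + 0.04 + 0.036 + 0.024 + 0.01 = 0.675
Σ x·lx·mx = 2.19; T = 2.19/0.675 = 3.24444…
r ≈ ln(R0)/T = ln(0.675)/3.24444… = -0.121143… → -0.1211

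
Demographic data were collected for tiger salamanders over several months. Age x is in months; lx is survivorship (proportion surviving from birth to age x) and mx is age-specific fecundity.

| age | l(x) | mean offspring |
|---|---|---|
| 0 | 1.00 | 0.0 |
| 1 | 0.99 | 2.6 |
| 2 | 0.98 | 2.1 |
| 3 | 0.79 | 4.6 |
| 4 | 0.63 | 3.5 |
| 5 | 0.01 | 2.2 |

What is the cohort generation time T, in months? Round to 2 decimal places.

lx·mx: 0, 2.574, 2.058, 3.634, 2.205, 0.022 → R0 = 10.493
x·lx·mx: 0, 2.574, 4.116, 10.902, 8.82, 0.11 → Σ = 26.522
T = 26.522 / 10.493 = 2.52759… → 2.53

2.53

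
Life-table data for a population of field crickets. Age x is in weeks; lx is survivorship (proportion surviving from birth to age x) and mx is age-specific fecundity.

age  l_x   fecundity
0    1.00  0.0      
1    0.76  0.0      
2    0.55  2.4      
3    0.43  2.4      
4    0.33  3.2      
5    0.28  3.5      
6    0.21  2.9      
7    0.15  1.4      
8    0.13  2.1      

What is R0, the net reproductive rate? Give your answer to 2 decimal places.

5.48

lx·mx by age: 0, 0, 1.32, 1.032, 1.056, 0.98, 0.609, 0.21, 0.273
R0 = Σ lx·mx = 5.48 → 5.48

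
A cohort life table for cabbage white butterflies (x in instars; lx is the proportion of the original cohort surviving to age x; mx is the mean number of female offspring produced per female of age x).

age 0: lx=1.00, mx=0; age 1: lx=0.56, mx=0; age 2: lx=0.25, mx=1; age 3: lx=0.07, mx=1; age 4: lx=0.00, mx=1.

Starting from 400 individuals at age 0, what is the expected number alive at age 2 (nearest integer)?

Expected survivors = N0 · l_2 = 400 × 0.25 = 100 → 100

100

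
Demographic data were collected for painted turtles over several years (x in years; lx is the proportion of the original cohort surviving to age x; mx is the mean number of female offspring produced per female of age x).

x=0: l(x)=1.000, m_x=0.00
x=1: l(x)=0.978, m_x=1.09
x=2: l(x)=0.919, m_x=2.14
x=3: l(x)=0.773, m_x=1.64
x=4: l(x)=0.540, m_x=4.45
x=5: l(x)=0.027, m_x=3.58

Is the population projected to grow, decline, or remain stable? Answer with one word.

growing

R0 = Σ lx·mx = 0 + 1.06602 + 1.96666 + 1.26772 + 2.403 + 0.09666 = 6.80006
R0 > 1, so the population is growing.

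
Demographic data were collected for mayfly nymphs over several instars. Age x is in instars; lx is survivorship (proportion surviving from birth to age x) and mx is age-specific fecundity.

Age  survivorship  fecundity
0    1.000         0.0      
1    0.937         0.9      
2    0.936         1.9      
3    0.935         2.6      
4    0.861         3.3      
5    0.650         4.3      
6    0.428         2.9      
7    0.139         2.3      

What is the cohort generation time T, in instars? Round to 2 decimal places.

3.81

lx·mx: 0, 0.8433, 1.7784, 2.431, 2.8413, 2.795, 1.2412, 0.3197 → R0 = 12.2499
x·lx·mx: 0, 0.8433, 3.5568, 7.293, 11.3652, 13.975, 7.4472, 2.2379 → Σ = 46.7184
T = 46.7184 / 12.2499 = 3.813778… → 3.81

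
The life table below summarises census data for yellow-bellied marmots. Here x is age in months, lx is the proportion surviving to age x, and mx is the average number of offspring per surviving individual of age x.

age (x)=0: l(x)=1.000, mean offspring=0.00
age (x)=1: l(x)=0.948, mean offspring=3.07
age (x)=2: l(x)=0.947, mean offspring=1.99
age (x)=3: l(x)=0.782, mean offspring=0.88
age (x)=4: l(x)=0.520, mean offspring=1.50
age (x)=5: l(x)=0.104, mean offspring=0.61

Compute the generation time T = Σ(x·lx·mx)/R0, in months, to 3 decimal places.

1.925

lx·mx: 0, 2.91036, 1.88453, 0.68816, 0.78, 0.06344 → R0 = 6.32649
x·lx·mx: 0, 2.91036, 3.76906, 2.06448, 3.12, 0.3172 → Σ = 12.1811
T = 12.1811 / 6.32649 = 1.925412… → 1.925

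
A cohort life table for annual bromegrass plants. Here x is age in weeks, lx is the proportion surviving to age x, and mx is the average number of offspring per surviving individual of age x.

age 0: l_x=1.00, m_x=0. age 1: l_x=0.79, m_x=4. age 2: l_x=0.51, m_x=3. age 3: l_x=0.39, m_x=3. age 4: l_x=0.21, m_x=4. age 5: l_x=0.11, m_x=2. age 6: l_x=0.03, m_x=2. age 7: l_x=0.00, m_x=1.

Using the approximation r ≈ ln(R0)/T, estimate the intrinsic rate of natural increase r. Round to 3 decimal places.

R0 = Σ lx·mx = 0 + 3.16 + 1.53 + 1.17 + 0.84 + 0.22 + 0.06 + 0 = 6.98
Σ x·lx·mx = 14.55; T = 14.55/6.98 = 2.08453…
r ≈ ln(R0)/T = ln(6.98)/2.08453… = 0.93213… → 0.932

0.932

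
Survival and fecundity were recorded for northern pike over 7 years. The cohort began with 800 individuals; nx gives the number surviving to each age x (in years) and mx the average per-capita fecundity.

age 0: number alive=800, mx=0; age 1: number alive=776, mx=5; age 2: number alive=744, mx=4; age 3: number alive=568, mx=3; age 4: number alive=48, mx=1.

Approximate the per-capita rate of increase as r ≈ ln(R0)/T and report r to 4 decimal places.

1.3512

lx = nx/n0 = nx/800: 1, 0.97, 0.93, 0.71, 0.06
R0 = Σ lx·mx = 0 + 4.85 + 3.72 + 2.13 + 0.06 = 10.76
Σ x·lx·mx = 18.92; T = 18.92/10.76 = 1.75836…
r ≈ ln(R0)/T = ln(10.76)/1.75836… = 1.351162… → 1.3512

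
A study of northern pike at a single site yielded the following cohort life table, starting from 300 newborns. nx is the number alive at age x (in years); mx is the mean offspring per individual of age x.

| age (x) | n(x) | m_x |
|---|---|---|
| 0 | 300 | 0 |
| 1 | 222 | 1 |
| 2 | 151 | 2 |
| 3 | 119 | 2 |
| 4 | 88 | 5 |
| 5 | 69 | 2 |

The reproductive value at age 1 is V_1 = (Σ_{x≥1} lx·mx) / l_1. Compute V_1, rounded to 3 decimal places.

6.036

lx = nx/n0 = nx/300: 1, 0.74, 0.50333…, 0.39667…, 0.29333…, 0.23
lx·mx for x ≥ 1: 0.74, 1.006667…, 0.793333…, 1.466667…, 0.46 → sum = 4.466667…
V_1 = 4.466667… / l_1 = 4.466667… / 0.74 = 6.036036… → 6.036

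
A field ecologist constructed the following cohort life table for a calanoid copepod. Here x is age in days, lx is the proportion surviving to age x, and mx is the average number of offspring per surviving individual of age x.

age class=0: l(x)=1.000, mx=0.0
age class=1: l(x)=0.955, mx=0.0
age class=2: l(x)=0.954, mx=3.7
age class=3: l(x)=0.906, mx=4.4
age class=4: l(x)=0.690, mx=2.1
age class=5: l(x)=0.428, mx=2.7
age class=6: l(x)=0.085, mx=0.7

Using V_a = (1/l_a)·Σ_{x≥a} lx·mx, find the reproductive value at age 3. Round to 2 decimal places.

7.34

lx·mx for x ≥ 3: 3.9864, 1.449, 1.1556, 0.0595 → sum = 6.6505
V_3 = 6.6505 / l_3 = 6.6505 / 0.906 = 7.340508… → 7.34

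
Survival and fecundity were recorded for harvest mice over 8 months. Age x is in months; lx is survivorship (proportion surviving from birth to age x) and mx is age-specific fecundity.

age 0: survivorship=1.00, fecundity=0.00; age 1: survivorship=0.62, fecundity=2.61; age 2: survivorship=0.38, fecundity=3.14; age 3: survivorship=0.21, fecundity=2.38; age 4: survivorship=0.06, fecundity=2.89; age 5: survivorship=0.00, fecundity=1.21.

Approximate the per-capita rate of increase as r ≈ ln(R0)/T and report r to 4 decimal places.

0.7019

R0 = Σ lx·mx = 0 + 1.6182 + 1.1932 + 0.4998 + 0.1734 + 0 = 3.4846
Σ x·lx·mx = 6.1976; T = 6.1976/3.4846 = 1.77857…
r ≈ ln(R0)/T = ln(3.4846)/1.77857… = 0.701886… → 0.7019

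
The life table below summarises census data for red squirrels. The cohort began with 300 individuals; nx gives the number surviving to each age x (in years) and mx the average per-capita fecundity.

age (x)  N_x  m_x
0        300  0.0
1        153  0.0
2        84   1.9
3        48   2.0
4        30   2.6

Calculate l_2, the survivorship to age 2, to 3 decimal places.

0.280

l_2 = n_2/n_0 = 84/300 = 0.28 → 0.280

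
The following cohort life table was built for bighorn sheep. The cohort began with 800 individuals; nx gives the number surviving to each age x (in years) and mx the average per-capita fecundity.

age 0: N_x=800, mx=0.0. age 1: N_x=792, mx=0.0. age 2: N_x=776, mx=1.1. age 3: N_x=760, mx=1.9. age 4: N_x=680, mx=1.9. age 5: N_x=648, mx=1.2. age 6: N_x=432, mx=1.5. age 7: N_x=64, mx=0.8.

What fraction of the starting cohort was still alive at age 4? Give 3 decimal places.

0.850

l_4 = n_4/n_0 = 680/800 = 0.85 → 0.850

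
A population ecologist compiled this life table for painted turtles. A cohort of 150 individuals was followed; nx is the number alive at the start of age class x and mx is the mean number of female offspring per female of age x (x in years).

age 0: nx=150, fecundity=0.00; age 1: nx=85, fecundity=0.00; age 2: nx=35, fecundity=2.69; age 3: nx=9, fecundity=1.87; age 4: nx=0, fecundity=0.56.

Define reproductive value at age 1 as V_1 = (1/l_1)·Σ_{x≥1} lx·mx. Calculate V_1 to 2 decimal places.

lx = nx/n0 = nx/150: 1, 0.56667…, 0.23333…, 0.06, 0
lx·mx for x ≥ 1: 0, 0.627667…, 0.1122, 0 → sum = 0.739867…
V_1 = 0.739867… / l_1 = 0.739867… / 0.566667… = 1.305647… → 1.31

1.31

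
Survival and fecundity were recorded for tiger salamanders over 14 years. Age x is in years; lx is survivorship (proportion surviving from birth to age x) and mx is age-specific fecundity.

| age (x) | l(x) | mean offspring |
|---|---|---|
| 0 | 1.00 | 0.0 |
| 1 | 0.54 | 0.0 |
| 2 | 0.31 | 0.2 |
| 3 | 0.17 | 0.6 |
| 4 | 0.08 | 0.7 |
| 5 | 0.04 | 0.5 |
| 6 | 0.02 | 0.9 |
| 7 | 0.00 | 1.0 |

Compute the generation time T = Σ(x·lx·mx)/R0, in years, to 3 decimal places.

3.341

lx·mx: 0, 0, 0.062, 0.102, 0.056, 0.02, 0.018, 0 → R0 = 0.258
x·lx·mx: 0, 0, 0.124, 0.306, 0.224, 0.1, 0.108, 0 → Σ = 0.862
T = 0.862 / 0.258 = 3.341085… → 3.341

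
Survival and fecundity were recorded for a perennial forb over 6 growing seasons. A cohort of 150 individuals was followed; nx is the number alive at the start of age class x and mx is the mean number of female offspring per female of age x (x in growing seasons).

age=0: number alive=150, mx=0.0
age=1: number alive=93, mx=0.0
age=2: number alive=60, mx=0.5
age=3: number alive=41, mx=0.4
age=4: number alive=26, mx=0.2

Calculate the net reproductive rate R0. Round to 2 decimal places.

0.34

lx = nx/n0 = nx/150: 1, 0.62, 0.4, 0.27333…, 0.17333…
lx·mx by age: 0, 0, 0.2, 0.109333…, 0.034667…
R0 = Σ lx·mx = 0.344… → 0.34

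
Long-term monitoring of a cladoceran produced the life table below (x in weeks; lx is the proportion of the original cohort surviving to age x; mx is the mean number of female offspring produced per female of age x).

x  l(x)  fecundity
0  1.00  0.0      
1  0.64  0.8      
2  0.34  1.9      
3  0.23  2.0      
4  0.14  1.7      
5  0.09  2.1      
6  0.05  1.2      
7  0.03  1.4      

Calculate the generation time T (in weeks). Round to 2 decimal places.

2.67

lx·mx: 0, 0.512, 0.646, 0.46, 0.238, 0.189, 0.06, 0.042 → R0 = 2.147
x·lx·mx: 0, 0.512, 1.292, 1.38, 0.952, 0.945, 0.36, 0.294 → Σ = 5.735
T = 5.735 / 2.147 = 2.671169… → 2.67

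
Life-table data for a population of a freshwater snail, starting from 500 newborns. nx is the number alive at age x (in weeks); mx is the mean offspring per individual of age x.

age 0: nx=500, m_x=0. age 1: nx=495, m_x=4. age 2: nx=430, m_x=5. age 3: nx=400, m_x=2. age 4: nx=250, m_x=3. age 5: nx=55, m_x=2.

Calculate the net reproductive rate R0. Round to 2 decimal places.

lx = nx/n0 = nx/500: 1, 0.99, 0.86, 0.8, 0.5, 0.11
lx·mx by age: 0, 3.96, 4.3, 1.6, 1.5, 0.22
R0 = Σ lx·mx = 11.58 → 11.58

11.58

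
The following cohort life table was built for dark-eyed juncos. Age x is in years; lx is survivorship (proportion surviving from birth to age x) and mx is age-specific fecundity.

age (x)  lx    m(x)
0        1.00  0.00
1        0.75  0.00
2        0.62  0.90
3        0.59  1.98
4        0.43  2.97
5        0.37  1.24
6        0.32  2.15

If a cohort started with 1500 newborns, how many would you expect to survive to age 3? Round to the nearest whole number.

885

Expected survivors = N0 · l_3 = 1500 × 0.59 = 885 → 885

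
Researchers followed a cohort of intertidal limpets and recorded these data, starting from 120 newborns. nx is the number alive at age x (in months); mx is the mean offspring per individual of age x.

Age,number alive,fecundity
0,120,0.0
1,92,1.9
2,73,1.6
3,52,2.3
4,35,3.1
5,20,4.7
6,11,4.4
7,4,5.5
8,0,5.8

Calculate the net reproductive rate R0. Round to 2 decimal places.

lx = nx/n0 = nx/120: 1, 0.76667…, 0.60833…, 0.43333…, 0.29167…, 0.16667…, 0.09167…, 0.03333…, 0
lx·mx by age: 0, 1.456667…, 0.973333…, 0.996667…, 0.904167…, 0.783333…, 0.403333…, 0.183333…, 0
R0 = Σ lx·mx = 5.700833… → 5.70

5.70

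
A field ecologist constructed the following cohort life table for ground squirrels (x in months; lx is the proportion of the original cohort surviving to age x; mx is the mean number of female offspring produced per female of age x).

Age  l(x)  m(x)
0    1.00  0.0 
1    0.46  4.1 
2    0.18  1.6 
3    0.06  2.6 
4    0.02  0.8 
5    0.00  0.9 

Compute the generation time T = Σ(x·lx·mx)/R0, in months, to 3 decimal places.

1.276

lx·mx: 0, 1.886, 0.288, 0.156, 0.016, 0 → R0 = 2.346
x·lx·mx: 0, 1.886, 0.576, 0.468, 0.064, 0 → Σ = 2.994
T = 2.994 / 2.346 = 1.276215… → 1.276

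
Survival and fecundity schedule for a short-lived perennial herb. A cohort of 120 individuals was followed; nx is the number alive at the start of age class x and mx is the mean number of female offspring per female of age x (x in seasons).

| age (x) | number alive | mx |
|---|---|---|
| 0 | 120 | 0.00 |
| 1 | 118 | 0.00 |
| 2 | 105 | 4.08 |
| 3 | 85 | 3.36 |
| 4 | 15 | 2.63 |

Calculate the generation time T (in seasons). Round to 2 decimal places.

2.48

lx = nx/n0 = nx/120: 1, 0.98333…, 0.875, 0.70833…, 0.125
lx·mx: 0, 0, 3.57, 2.38…, 0.32875 → R0 = 6.27875…
x·lx·mx: 0, 0, 7.14, 7.14…, 1.315 → Σ = 15.595…
T = 15.595… / 6.27875… = 2.483775… → 2.48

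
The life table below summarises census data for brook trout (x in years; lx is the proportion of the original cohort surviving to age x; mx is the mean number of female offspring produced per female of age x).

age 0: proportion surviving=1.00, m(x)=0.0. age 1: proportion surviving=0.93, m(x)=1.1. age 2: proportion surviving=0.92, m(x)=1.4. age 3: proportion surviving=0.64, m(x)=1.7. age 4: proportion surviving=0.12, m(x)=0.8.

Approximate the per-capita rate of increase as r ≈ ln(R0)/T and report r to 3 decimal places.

0.603

R0 = Σ lx·mx = 0 + 1.023 + 1.288 + 1.088 + 0.096 = 3.495
Σ x·lx·mx = 7.247; T = 7.247/3.495 = 2.07353…
r ≈ ln(R0)/T = ln(3.495)/2.07353… = 0.60348… → 0.603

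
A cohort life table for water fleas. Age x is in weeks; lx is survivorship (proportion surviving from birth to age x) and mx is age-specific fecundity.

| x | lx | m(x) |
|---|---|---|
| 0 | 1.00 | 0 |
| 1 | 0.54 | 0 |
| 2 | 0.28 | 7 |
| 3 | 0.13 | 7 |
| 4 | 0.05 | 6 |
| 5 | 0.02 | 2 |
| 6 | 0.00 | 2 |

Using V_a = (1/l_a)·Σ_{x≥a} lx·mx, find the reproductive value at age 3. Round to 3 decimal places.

9.615

lx·mx for x ≥ 3: 0.91, 0.3, 0.04, 0 → sum = 1.25
V_3 = 1.25 / l_3 = 1.25 / 0.13 = 9.615385… → 9.615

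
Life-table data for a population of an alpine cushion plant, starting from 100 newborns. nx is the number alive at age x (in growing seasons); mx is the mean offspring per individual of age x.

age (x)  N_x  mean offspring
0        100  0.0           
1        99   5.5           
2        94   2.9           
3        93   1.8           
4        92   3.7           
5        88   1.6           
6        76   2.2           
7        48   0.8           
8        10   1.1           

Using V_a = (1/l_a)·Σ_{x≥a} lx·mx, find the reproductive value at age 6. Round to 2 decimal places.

2.85

lx = nx/n0 = nx/100: 1, 0.99, 0.94, 0.93, 0.92, 0.88, 0.76, 0.48, 0.1
lx·mx for x ≥ 6: 1.672, 0.384, 0.11 → sum = 2.166
V_6 = 2.166 / l_6 = 2.166 / 0.76 = 2.85 → 2.85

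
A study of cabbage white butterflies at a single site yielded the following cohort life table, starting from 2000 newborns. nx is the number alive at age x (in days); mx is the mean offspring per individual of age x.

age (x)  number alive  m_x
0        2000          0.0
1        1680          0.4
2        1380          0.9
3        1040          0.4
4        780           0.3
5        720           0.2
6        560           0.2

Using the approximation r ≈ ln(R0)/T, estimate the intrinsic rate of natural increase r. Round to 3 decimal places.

lx = nx/n0 = nx/2000: 1, 0.84, 0.69, 0.52, 0.39, 0.36, 0.28
R0 = Σ lx·mx = 0 + 0.336 + 0.621 + 0.208 + 0.117 + 0.072 + 0.056 = 1.41
Σ x·lx·mx = 3.366; T = 3.366/1.41 = 2.38723…
r ≈ ln(R0)/T = ln(1.41)/2.38723… = 0.14393… → 0.144

0.144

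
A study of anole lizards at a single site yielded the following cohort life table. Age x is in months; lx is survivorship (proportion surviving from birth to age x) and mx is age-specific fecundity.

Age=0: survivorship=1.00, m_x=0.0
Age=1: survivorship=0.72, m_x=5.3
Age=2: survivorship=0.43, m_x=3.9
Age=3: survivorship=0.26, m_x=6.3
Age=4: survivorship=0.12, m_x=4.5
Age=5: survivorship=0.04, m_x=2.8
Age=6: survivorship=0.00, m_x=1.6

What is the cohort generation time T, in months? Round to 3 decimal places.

lx·mx: 0, 3.816, 1.677, 1.638, 0.54, 0.112, 0 → R0 = 7.783
x·lx·mx: 0, 3.816, 3.354, 4.914, 2.16, 0.56, 0 → Σ = 14.804
T = 14.804 / 7.783 = 1.902094… → 1.902

1.902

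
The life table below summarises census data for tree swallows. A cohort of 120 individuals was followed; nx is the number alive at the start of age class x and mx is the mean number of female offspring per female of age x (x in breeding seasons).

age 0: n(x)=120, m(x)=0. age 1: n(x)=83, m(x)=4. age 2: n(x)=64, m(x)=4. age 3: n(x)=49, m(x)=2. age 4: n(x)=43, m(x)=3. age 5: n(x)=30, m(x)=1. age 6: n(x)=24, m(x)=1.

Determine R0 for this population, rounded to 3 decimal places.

lx = nx/n0 = nx/120: 1, 0.69167…, 0.53333…, 0.40833…, 0.35833…, 0.25, 0.2
lx·mx by age: 0, 2.766667…, 2.133333…, 0.816667…, 1.075…, 0.25, 0.2
R0 = Σ lx·mx = 7.241667… → 7.242

7.242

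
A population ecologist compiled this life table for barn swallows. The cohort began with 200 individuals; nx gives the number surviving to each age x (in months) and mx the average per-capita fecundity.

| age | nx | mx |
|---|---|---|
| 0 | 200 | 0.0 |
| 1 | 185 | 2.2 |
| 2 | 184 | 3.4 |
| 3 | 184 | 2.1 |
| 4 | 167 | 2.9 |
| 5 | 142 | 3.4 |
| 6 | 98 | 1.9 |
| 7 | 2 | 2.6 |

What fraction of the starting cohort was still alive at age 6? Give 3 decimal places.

l_6 = n_6/n_0 = 98/200 = 0.49 → 0.490

0.490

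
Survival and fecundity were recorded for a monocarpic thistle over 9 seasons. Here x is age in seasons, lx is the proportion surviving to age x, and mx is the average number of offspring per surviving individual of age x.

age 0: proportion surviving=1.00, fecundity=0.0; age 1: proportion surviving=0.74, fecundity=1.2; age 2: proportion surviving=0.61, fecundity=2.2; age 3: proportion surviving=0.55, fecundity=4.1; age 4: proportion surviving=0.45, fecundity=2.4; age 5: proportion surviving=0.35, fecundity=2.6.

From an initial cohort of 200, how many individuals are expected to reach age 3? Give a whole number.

Expected survivors = N0 · l_3 = 200 × 0.55 = 110 → 110

110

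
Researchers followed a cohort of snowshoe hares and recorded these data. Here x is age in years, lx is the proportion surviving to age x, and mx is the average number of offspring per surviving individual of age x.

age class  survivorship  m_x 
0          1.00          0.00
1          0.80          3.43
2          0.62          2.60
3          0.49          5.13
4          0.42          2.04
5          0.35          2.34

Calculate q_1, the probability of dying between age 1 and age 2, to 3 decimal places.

0.225

q_1 = (l_1 − l_2) / l_1 = (0.8 − 0.62) / 0.8
     = 0.18 / 0.8 = 0.225 → 0.225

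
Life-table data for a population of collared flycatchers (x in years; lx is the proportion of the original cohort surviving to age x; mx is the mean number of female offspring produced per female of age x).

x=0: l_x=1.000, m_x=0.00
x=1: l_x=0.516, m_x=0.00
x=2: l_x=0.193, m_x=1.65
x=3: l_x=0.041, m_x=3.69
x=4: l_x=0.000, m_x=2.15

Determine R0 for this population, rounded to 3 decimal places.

0.470

lx·mx by age: 0, 0, 0.31845, 0.15129, 0
R0 = Σ lx·mx = 0.46974 → 0.470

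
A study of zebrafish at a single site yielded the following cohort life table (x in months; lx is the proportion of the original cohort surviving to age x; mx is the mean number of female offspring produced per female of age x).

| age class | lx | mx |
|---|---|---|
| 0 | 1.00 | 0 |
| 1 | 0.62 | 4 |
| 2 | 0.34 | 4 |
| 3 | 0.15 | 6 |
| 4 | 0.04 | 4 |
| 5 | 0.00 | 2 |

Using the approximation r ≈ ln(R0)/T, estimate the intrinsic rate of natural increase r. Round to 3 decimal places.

0.912

R0 = Σ lx·mx = 0 + 2.48 + 1.36 + 0.9 + 0.16 + 0 = 4.9
Σ x·lx·mx = 8.54; T = 8.54/4.9 = 1.74286…
r ≈ ln(R0)/T = ln(4.9)/1.74286… = 0.91186… → 0.912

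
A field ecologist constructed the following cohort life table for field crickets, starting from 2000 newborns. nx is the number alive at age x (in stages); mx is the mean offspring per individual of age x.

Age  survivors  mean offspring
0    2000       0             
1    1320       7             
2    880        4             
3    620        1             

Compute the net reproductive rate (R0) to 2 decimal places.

lx = nx/n0 = nx/2000: 1, 0.66, 0.44, 0.31
lx·mx by age: 0, 4.62, 1.76, 0.31
R0 = Σ lx·mx = 6.69 → 6.69

6.69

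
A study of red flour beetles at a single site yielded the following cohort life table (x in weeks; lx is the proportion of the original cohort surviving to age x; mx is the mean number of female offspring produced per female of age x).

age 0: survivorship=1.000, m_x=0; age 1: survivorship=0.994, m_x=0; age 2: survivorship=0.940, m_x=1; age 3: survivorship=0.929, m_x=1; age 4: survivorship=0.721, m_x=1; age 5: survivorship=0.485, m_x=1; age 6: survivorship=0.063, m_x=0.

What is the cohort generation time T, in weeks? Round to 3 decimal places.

lx·mx: 0, 0, 0.94, 0.929, 0.721, 0.485, 0 → R0 = 3.075
x·lx·mx: 0, 0, 1.88, 2.787, 2.884, 2.425, 0 → Σ = 9.976
T = 9.976 / 3.075 = 3.244228… → 3.244

3.244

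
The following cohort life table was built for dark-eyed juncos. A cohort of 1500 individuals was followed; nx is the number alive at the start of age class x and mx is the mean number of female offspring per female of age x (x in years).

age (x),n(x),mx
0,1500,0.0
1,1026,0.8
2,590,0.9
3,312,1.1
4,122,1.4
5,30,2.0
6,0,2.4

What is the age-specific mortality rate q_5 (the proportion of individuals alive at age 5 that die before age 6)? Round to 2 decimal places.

1.00

lx = nx/n0 = nx/1500: 1, 0.684, 0.39333…, 0.208, 0.08133…, 0.02, 0
q_5 = (l_5 − l_6) / l_5 = (0.02 − 0) / 0.02
     = 0.02 / 0.02 = 1 → 1.00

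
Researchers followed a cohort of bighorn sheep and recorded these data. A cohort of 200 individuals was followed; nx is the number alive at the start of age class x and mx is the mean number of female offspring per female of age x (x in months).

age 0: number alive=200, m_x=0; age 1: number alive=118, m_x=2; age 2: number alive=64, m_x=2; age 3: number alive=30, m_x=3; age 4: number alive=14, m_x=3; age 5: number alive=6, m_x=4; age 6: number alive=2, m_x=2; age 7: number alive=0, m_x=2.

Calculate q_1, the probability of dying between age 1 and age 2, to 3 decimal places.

lx = nx/n0 = nx/200: 1, 0.59, 0.32, 0.15, 0.07, 0.03, 0.01, 0
q_1 = (l_1 − l_2) / l_1 = (0.59 − 0.32) / 0.59
     = 0.27 / 0.59 = 0.457627… → 0.458

0.458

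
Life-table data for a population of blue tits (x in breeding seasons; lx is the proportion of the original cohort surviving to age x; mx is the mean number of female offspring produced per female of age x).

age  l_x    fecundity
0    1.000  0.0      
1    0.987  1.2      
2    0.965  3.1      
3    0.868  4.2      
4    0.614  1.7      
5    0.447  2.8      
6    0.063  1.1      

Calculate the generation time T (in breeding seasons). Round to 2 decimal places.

2.84

lx·mx: 0, 1.1844, 2.9915, 3.6456, 1.0438, 1.2516, 0.0693 → R0 = 10.1862
x·lx·mx: 0, 1.1844, 5.983, 10.9368, 4.1752, 6.258, 0.4158 → Σ = 28.9532
T = 28.9532 / 10.1862 = 2.842395… → 2.84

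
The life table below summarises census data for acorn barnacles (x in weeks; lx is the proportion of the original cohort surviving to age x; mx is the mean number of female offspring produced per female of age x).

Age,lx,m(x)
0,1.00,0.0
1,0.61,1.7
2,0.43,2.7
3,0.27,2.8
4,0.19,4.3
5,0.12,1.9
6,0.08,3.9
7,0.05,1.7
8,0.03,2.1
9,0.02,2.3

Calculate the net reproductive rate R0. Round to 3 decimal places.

4.505

lx·mx by age: 0, 1.037, 1.161, 0.756, 0.817, 0.228, 0.312, 0.085, 0.063, 0.046
R0 = Σ lx·mx = 4.505 → 4.505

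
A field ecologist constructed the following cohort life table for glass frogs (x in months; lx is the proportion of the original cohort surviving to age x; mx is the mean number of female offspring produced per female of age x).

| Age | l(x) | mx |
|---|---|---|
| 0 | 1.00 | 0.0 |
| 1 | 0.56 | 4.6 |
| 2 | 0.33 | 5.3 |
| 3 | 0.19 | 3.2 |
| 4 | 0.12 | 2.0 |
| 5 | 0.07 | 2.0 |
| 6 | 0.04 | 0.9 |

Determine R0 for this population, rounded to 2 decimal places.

lx·mx by age: 0, 2.576, 1.749, 0.608, 0.24, 0.14, 0.036
R0 = Σ lx·mx = 5.349 → 5.35

5.35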